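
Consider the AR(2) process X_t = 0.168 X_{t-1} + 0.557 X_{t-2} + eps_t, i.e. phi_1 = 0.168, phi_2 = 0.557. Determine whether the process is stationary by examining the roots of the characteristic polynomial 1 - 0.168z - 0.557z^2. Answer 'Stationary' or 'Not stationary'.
\text{Stationary}

The AR(p) characteristic polynomial is P(z) = 1 - 0.168z - 0.557z^2.
Stationarity requires all roots to lie outside the unit circle, i.e. |z| > 1 for every root.
Set 1 + (-0.168) z + (-0.557) z^2 = 0, i.e. a z^2 + b z + c = 0 with a = -0.557, b = -0.168, c = 1.
Discriminant D = b^2 - 4ac = (-0.168)^2 - 4*(-0.557)*1 = 0.028224 - (-2.228) = 2.256224.
D >= 0, so the roots are real: z = (-b +/- sqrt(D)) / (2a) = (0.168 +/- 1.502073) / (-1.114).
  z_1 = (0.168 + 1.502073) / (-1.114) = -1.4992,   |z_1| = 1.4992.
  z_2 = (0.168 - 1.502073) / (-1.114) = 1.1976,   |z_2| = 1.1976.
Moduli of all roots: 1.4992, 1.1976.
All moduli strictly greater than 1? Yes.
Verdict: Stationary.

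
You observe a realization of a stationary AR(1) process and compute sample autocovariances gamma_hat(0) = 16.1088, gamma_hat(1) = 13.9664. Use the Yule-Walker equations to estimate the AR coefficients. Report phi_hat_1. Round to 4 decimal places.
\hat\phi_{1} = 0.8670

The Yule-Walker equations for an AR(p) process read, in matrix form,
  Gamma_p phi = r_p,   with   (Gamma_p)_{ij} = gamma(|i - j|),
                       (r_p)_i = gamma(i),   i,j = 1..p.
Substitute the sample gammas (Toeplitz matrix and right-hand side of size 1):
  Gamma_p = [[16.1088]]
  r_p     = [13.9664]
With p = 1 this is the single equation gamma(0) phi_1 = gamma(1):
  phi_hat_1 = gamma(1) / gamma(0) = 13.9664 / 16.1088 = 0.8670.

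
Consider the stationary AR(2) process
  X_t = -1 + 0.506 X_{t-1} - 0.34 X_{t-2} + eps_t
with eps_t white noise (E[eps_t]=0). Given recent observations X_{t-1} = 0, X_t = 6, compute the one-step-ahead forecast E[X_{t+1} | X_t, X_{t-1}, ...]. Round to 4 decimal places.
E[X_{t+1} \mid \mathcal F_t] = 2.0360

For an AR(p) model X_t = c + sum_i phi_i X_{t-i} + eps_t, the
one-step-ahead conditional mean is
  E[X_{t+1} | X_t, ...] = c + sum_i phi_i X_{t+1-i}.
Substitute known values:
  E[X_{t+1} | ...] = -1 + (0.506) * (6) + (-0.34) * (0)
                   = 2.0360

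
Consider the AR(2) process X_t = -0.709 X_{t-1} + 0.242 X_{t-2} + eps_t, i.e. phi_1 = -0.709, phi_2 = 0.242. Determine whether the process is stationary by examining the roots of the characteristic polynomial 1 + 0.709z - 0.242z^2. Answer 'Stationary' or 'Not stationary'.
\text{Stationary}

The AR(p) characteristic polynomial is P(z) = 1 + 0.709z - 0.242z^2.
Stationarity requires all roots to lie outside the unit circle, i.e. |z| > 1 for every root.
Set 1 + (0.709) z + (-0.242) z^2 = 0, i.e. a z^2 + b z + c = 0 with a = -0.242, b = 0.709, c = 1.
Discriminant D = b^2 - 4ac = (0.709)^2 - 4*(-0.242)*1 = 0.502681 - (-0.968) = 1.470681.
D >= 0, so the roots are real: z = (-b +/- sqrt(D)) / (2a) = (-0.709 +/- 1.212716) / (-0.484).
  z_1 = (-0.709 + 1.212716) / (-0.484) = -1.0407,   |z_1| = 1.0407.
  z_2 = (-0.709 - 1.212716) / (-0.484) = 3.9705,   |z_2| = 3.9705.
Moduli of all roots: 1.0407, 3.9705.
All moduli strictly greater than 1? Yes.
Verdict: Stationary.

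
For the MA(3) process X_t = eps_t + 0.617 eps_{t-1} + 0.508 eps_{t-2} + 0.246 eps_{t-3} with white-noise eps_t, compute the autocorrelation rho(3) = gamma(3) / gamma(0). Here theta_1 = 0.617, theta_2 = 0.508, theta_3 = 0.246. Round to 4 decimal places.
\rho(3) = 0.1448

For an MA(q) process with theta_0 = 1, the autocovariance is
  gamma(k) = sigma^2 * sum_{i=0..q-k} theta_i * theta_{i+k},
and rho(k) = gamma(k) / gamma(0). Sigma^2 cancels.
  numerator   = (1)*(0.246) = 0.246.
  denominator = (1)^2 + (0.617)^2 + (0.508)^2 + (0.246)^2 = 1.699269.
  rho(3) = 0.246 / 1.699269 = 0.1448.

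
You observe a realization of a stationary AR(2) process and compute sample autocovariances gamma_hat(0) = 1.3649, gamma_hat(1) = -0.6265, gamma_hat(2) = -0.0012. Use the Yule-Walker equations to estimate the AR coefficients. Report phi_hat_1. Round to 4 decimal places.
\hat\phi_{1} = -0.5820

The Yule-Walker equations for an AR(p) process read, in matrix form,
  Gamma_p phi = r_p,   with   (Gamma_p)_{ij} = gamma(|i - j|),
                       (r_p)_i = gamma(i),   i,j = 1..p.
Substitute the sample gammas (Toeplitz matrix and right-hand side of size 2):
  Gamma_p = [[1.3649, -0.6265], [-0.6265, 1.3649]]
  r_p     = [-0.6265, -0.0012]
Written out:
  1.3649 phi_1 - 0.6265 phi_2 = -0.6265
  -0.6265 phi_1 + 1.3649 phi_2 = -0.0012
Solve by Cramer's rule:
  det = gamma(0)^2 - gamma(1)^2 = (1.3649)^2 - (-0.6265)^2 = 1.86295201 - 0.39250225 = 1.47044976
  phi_hat_1 = [gamma(1) gamma(0) - gamma(1) gamma(2)] / det = [(-0.6265)(1.3649) - (-0.6265)(-0.0012)] / 1.47044976 = -0.85586165 / 1.47044976 = -0.582
  phi_hat_2 = [gamma(0) gamma(2) - gamma(1)^2] / det = [(1.3649)(-0.0012) - (-0.6265)^2] / 1.47044976 = -0.39414013 / 1.47044976 = -0.268
So phi_hat = [-0.5820, -0.2680].
Therefore phi_hat_1 = -0.5820.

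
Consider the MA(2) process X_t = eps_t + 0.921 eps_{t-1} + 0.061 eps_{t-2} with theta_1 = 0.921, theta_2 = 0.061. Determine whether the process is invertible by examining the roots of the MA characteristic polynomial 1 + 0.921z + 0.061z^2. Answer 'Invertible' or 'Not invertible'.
\text{Invertible}

The MA(q) characteristic polynomial is P(z) = 1 + 0.921z + 0.061z^2.
Invertibility requires all roots to lie outside the unit circle, i.e. |z| > 1 for every root.
Set 1 + (0.921) z + (0.061) z^2 = 0, i.e. a z^2 + b z + c = 0 with a = 0.061, b = 0.921, c = 1.
Discriminant D = b^2 - 4ac = (0.921)^2 - 4*(0.061)*1 = 0.848241 - (0.244) = 0.604241.
D >= 0, so the roots are real: z = (-b +/- sqrt(D)) / (2a) = (-0.921 +/- 0.777329) / (0.122).
  z_1 = (-0.921 + 0.777329) / (0.122) = -1.1776,   |z_1| = 1.1776.
  z_2 = (-0.921 - 0.777329) / (0.122) = -13.9207,   |z_2| = 13.9207.
Moduli of all roots: 1.1776, 13.9207.
All moduli strictly greater than 1? Yes.
Verdict: Invertible.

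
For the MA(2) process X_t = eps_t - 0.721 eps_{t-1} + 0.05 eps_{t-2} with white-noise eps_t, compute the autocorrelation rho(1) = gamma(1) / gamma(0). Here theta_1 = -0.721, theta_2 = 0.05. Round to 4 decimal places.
\rho(1) = -0.4973

For an MA(q) process with theta_0 = 1, the autocovariance is
  gamma(k) = sigma^2 * sum_{i=0..q-k} theta_i * theta_{i+k},
and rho(k) = gamma(k) / gamma(0). Sigma^2 cancels.
  numerator   = (1)*(-0.721) + (-0.721)*(0.05) = -0.75705.
  denominator = (1)^2 + (-0.721)^2 + (0.05)^2 = 1.522341.
  rho(1) = -0.75705 / 1.522341 = -0.4973.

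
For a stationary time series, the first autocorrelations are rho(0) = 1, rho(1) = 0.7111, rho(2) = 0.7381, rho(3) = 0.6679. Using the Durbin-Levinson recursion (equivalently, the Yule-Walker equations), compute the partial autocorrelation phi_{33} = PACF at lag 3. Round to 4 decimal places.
\phi_{33} = 0.1441

The PACF at lag k is phi_{kk}, the last component of the solution
to the Yule-Walker system G_k phi = r_k where
  (G_k)_{ij} = rho(|i - j|), (r_k)_i = rho(i), i,j = 1..k.
Equivalently, Durbin-Levinson gives phi_{kk} iteratively:
  phi_{11} = rho(1)
  phi_{kk} = [rho(k) - sum_{j=1..k-1} phi_{k-1,j} rho(k-j)]
            / [1 - sum_{j=1..k-1} phi_{k-1,j} rho(j)],
  phi_{k,j} = phi_{k-1,j} - phi_{kk} phi_{k-1,k-j},  j = 1..k-1.
Step k = 1:
  phi_11 = rho(1) = 0.7111.
Step k = 2:
  phi_22 = [rho(2) - phi_11 rho(1)] / [1 - phi_11 rho(1)] = [0.7381 - (0.7111)(0.7111)] / [1 - (0.7111)(0.7111)]
         = 0.23243679 / 0.49433679 = 0.470199.
  Update: phi_21 = phi_11 - phi_22 phi_11 = 0.7111 - (0.470199)(0.7111) = 0.376741.
Step k = 3:
  phi_33 = [rho(3) - phi_21 rho(2) - phi_22 rho(1)] / [1 - phi_21 rho(1) - phi_22 rho(2)]
    numerator   = 0.6679 - (0.376741)(0.7381) - (0.470199)(0.7111) = 0.05546855
    denominator = 1 - (0.376741)(0.7111) - (0.470199)(0.7381) = 0.38504518
  phi_33 = 0.05546855 / 0.38504518 = 0.1441.
Therefore phi_{33} = 0.1441.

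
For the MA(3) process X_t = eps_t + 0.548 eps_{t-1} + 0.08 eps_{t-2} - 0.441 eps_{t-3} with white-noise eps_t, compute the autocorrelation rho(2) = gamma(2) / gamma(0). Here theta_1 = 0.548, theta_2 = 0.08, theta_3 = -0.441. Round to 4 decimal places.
\rho(2) = -0.1077

For an MA(q) process with theta_0 = 1, the autocovariance is
  gamma(k) = sigma^2 * sum_{i=0..q-k} theta_i * theta_{i+k},
and rho(k) = gamma(k) / gamma(0). Sigma^2 cancels.
  numerator   = (1)*(0.08) + (0.548)*(-0.441) = -0.161668.
  denominator = (1)^2 + (0.548)^2 + (0.08)^2 + (-0.441)^2 = 1.501185.
  rho(2) = -0.161668 / 1.501185 = -0.1077.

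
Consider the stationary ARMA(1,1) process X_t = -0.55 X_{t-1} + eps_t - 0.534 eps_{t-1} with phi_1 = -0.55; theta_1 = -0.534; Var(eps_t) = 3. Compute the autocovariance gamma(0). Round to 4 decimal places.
\gamma(0) = 8.0540

Multiply the model equation by X_{t-k} and take expectations. With theta_0 = psi_0 = 1 and psi_j the MA(infinity) weights, this gives
  gamma(k) - sum_i phi_i gamma(k-i) = c_k,
  c_k = sigma^2 * sum_{j=k..q} theta_j psi_{j-k}   (c_k = 0 for k > q),
using gamma(-m) = gamma(m).
psi-weights needed (psi_j = theta_j + sum_i phi_i psi_{j-i}):
  psi_1 = theta_1 + phi_1 = -0.534 + (-0.55) = -1.084
Right-hand sides:
  c_0 = sigma^2 (1 + theta_1 psi_1) = 3 * (1 + (-0.534)(-1.084)) = 3 * 1.578856 = 4.736568
  c_1 = sigma^2 theta_1 = 3 * (-0.534) = -1.602
  c_2 = 0
Equations for k = 0 and k = 1 (AR order 1):
  gamma(0) = phi_1 gamma(1) + c_0
  gamma(1) = phi_1 gamma(0) + c_1
Substituting the second into the first: gamma(0) (1 - phi_1^2) = c_0 + phi_1 c_1, so
  gamma(0) = (c_0 + phi_1 c_1) / (1 - phi_1^2) = (4.736568 + (-0.55)(-1.602)) / (1 - (-0.55)^2) = 5.617668 / 0.6975 = 8.054004.
Therefore gamma(0) = 8.0540 (to 4 decimal places).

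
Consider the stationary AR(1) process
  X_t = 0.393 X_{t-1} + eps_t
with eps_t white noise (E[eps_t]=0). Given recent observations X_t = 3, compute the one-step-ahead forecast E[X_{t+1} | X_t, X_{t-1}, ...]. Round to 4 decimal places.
E[X_{t+1} \mid \mathcal F_t] = 1.1790

For an AR(p) model X_t = c + sum_i phi_i X_{t-i} + eps_t, the
one-step-ahead conditional mean is
  E[X_{t+1} | X_t, ...] = c + sum_i phi_i X_{t+1-i}.
Substitute known values:
  E[X_{t+1} | ...] = (0.393) * (3)
                   = 1.1790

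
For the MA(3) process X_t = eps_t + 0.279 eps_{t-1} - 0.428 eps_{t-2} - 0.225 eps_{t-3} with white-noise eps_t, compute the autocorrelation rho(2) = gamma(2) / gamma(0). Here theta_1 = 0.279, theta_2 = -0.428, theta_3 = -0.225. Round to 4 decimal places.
\rho(2) = -0.3742

For an MA(q) process with theta_0 = 1, the autocovariance is
  gamma(k) = sigma^2 * sum_{i=0..q-k} theta_i * theta_{i+k},
and rho(k) = gamma(k) / gamma(0). Sigma^2 cancels.
  numerator   = (1)*(-0.428) + (0.279)*(-0.225) = -0.490775.
  denominator = (1)^2 + (0.279)^2 + (-0.428)^2 + (-0.225)^2 = 1.31165.
  rho(2) = -0.490775 / 1.31165 = -0.3742.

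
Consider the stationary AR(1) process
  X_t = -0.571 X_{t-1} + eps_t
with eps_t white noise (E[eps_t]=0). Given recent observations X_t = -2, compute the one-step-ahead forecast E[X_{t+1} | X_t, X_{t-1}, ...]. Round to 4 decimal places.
E[X_{t+1} \mid \mathcal F_t] = 1.1420

For an AR(p) model X_t = c + sum_i phi_i X_{t-i} + eps_t, the
one-step-ahead conditional mean is
  E[X_{t+1} | X_t, ...] = c + sum_i phi_i X_{t+1-i}.
Substitute known values:
  E[X_{t+1} | ...] = (-0.571) * (-2)
                   = 1.1420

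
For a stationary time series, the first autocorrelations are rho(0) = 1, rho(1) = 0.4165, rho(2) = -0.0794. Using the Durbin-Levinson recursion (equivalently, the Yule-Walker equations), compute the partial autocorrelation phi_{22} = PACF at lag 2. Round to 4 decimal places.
\phi_{22} = -0.3059

The PACF at lag k is phi_{kk}, the last component of the solution
to the Yule-Walker system G_k phi = r_k where
  (G_k)_{ij} = rho(|i - j|), (r_k)_i = rho(i), i,j = 1..k.
Equivalently, Durbin-Levinson gives phi_{kk} iteratively:
  phi_{11} = rho(1)
  phi_{kk} = [rho(k) - sum_{j=1..k-1} phi_{k-1,j} rho(k-j)]
            / [1 - sum_{j=1..k-1} phi_{k-1,j} rho(j)],
  phi_{k,j} = phi_{k-1,j} - phi_{kk} phi_{k-1,k-j},  j = 1..k-1.
Step k = 1:
  phi_11 = rho(1) = 0.4165.
Step k = 2:
  phi_22 = [rho(2) - phi_11 rho(1)] / [1 - phi_11 rho(1)] = [-0.0794 - (0.4165)(0.4165)] / [1 - (0.4165)(0.4165)]
         = -0.25287225 / 0.82652775 = -0.3059.
Therefore phi_{22} = -0.3059.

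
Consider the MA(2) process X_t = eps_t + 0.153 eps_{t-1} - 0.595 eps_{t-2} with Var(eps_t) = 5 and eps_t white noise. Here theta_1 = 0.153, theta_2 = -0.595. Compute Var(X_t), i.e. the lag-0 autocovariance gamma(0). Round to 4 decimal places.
\gamma(0) = 6.8872

For an MA(q) process X_t = eps_t + sum_i theta_i eps_{t-i} with
Var(eps_t) = sigma^2, the variance is
  gamma(0) = sigma^2 * (1 + sum_i theta_i^2).
  sum_i theta_i^2 = (0.153)^2 + (-0.595)^2 = 0.023409 + 0.354025 = 0.377434.
  gamma(0) = 5 * (1 + 0.377434) = 5 * 1.377434 = 6.88717, which rounds to 6.8872.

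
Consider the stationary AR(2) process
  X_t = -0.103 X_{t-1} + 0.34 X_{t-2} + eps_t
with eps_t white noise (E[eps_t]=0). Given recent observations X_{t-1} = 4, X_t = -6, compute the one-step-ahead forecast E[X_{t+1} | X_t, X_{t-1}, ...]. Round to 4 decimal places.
E[X_{t+1} \mid \mathcal F_t] = 1.9780

For an AR(p) model X_t = c + sum_i phi_i X_{t-i} + eps_t, the
one-step-ahead conditional mean is
  E[X_{t+1} | X_t, ...] = c + sum_i phi_i X_{t+1-i}.
Substitute known values:
  E[X_{t+1} | ...] = (-0.103) * (-6) + (0.34) * (4)
                   = 1.9780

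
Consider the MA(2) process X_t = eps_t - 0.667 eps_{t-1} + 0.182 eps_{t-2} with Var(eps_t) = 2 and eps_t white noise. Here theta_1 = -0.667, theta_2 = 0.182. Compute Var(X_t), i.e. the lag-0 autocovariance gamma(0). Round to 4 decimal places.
\gamma(0) = 2.9560

For an MA(q) process X_t = eps_t + sum_i theta_i eps_{t-i} with
Var(eps_t) = sigma^2, the variance is
  gamma(0) = sigma^2 * (1 + sum_i theta_i^2).
  sum_i theta_i^2 = (-0.667)^2 + (0.182)^2 = 0.444889 + 0.033124 = 0.478013.
  gamma(0) = 2 * (1 + 0.478013) = 2 * 1.478013 = 2.956026, which rounds to 2.9560.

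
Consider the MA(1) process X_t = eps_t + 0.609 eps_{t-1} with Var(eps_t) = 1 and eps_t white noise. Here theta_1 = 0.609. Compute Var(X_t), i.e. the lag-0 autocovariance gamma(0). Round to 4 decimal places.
\gamma(0) = 1.3709

For an MA(q) process X_t = eps_t + sum_i theta_i eps_{t-i} with
Var(eps_t) = sigma^2, the variance is
  gamma(0) = sigma^2 * (1 + sum_i theta_i^2).
  sum_i theta_i^2 = (0.609)^2 = 0.370881.
  gamma(0) = 1 * (1 + 0.370881) = 1 * 1.370881 = 1.370881, which rounds to 1.3709.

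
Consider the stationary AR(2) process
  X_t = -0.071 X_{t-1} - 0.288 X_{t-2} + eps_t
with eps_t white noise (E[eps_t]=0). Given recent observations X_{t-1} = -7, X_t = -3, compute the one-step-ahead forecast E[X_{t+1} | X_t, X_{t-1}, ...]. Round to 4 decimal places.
E[X_{t+1} \mid \mathcal F_t] = 2.2290

For an AR(p) model X_t = c + sum_i phi_i X_{t-i} + eps_t, the
one-step-ahead conditional mean is
  E[X_{t+1} | X_t, ...] = c + sum_i phi_i X_{t+1-i}.
Substitute known values:
  E[X_{t+1} | ...] = (-0.071) * (-3) + (-0.288) * (-7)
                   = 2.2290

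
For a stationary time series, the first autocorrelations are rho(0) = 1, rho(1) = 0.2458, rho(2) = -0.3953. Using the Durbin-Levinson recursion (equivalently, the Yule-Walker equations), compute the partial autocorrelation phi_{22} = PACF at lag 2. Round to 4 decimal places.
\phi_{22} = -0.4850

The PACF at lag k is phi_{kk}, the last component of the solution
to the Yule-Walker system G_k phi = r_k where
  (G_k)_{ij} = rho(|i - j|), (r_k)_i = rho(i), i,j = 1..k.
Equivalently, Durbin-Levinson gives phi_{kk} iteratively:
  phi_{11} = rho(1)
  phi_{kk} = [rho(k) - sum_{j=1..k-1} phi_{k-1,j} rho(k-j)]
            / [1 - sum_{j=1..k-1} phi_{k-1,j} rho(j)],
  phi_{k,j} = phi_{k-1,j} - phi_{kk} phi_{k-1,k-j},  j = 1..k-1.
Step k = 1:
  phi_11 = rho(1) = 0.2458.
Step k = 2:
  phi_22 = [rho(2) - phi_11 rho(1)] / [1 - phi_11 rho(1)] = [-0.3953 - (0.2458)(0.2458)] / [1 - (0.2458)(0.2458)]
         = -0.45571764 / 0.93958236 = -0.485.
Therefore phi_{22} = -0.4850.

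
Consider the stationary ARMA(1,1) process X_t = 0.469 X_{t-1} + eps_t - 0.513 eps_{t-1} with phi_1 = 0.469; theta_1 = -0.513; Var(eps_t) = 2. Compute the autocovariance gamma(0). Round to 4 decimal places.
\gamma(0) = 2.0050

Multiply the model equation by X_{t-k} and take expectations. With theta_0 = psi_0 = 1 and psi_j the MA(infinity) weights, this gives
  gamma(k) - sum_i phi_i gamma(k-i) = c_k,
  c_k = sigma^2 * sum_{j=k..q} theta_j psi_{j-k}   (c_k = 0 for k > q),
using gamma(-m) = gamma(m).
psi-weights needed (psi_j = theta_j + sum_i phi_i psi_{j-i}):
  psi_1 = theta_1 + phi_1 = -0.513 + (0.469) = -0.044
Right-hand sides:
  c_0 = sigma^2 (1 + theta_1 psi_1) = 2 * (1 + (-0.513)(-0.044)) = 2 * 1.022572 = 2.045144
  c_1 = sigma^2 theta_1 = 2 * (-0.513) = -1.026
  c_2 = 0
Equations for k = 0 and k = 1 (AR order 1):
  gamma(0) = phi_1 gamma(1) + c_0
  gamma(1) = phi_1 gamma(0) + c_1
Substituting the second into the first: gamma(0) (1 - phi_1^2) = c_0 + phi_1 c_1, so
  gamma(0) = (c_0 + phi_1 c_1) / (1 - phi_1^2) = (2.045144 + (0.469)(-1.026)) / (1 - (0.469)^2) = 1.56395 / 0.780039 = 2.004964.
Therefore gamma(0) = 2.0050 (to 4 decimal places).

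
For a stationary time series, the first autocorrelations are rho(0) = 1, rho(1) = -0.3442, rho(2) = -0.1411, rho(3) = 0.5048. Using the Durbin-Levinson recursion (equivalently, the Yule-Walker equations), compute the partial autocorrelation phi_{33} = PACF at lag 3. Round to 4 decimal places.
\phi_{33} = 0.4230

The PACF at lag k is phi_{kk}, the last component of the solution
to the Yule-Walker system G_k phi = r_k where
  (G_k)_{ij} = rho(|i - j|), (r_k)_i = rho(i), i,j = 1..k.
Equivalently, Durbin-Levinson gives phi_{kk} iteratively:
  phi_{11} = rho(1)
  phi_{kk} = [rho(k) - sum_{j=1..k-1} phi_{k-1,j} rho(k-j)]
            / [1 - sum_{j=1..k-1} phi_{k-1,j} rho(j)],
  phi_{k,j} = phi_{k-1,j} - phi_{kk} phi_{k-1,k-j},  j = 1..k-1.
Step k = 1:
  phi_11 = rho(1) = -0.3442.
Step k = 2:
  phi_22 = [rho(2) - phi_11 rho(1)] / [1 - phi_11 rho(1)] = [-0.1411 - (-0.3442)(-0.3442)] / [1 - (-0.3442)(-0.3442)]
         = -0.25957364 / 0.88152636 = -0.294459.
  Update: phi_21 = phi_11 - phi_22 phi_11 = -0.3442 - (-0.294459)(-0.3442) = -0.445553.
Step k = 3:
  phi_33 = [rho(3) - phi_21 rho(2) - phi_22 rho(1)] / [1 - phi_21 rho(1) - phi_22 rho(2)]
    numerator   = 0.5048 - (-0.445553)(-0.1411) - (-0.294459)(-0.3442) = 0.34057959
    denominator = 1 - (-0.445553)(-0.3442) - (-0.294459)(-0.1411) = 0.80509249
  phi_33 = 0.34057959 / 0.80509249 = 0.423.
Therefore phi_{33} = 0.4230.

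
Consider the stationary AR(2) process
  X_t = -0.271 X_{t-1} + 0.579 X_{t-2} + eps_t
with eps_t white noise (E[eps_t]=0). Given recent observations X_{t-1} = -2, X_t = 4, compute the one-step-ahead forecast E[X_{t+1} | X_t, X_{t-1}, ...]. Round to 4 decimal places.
E[X_{t+1} \mid \mathcal F_t] = -2.2420

For an AR(p) model X_t = c + sum_i phi_i X_{t-i} + eps_t, the
one-step-ahead conditional mean is
  E[X_{t+1} | X_t, ...] = c + sum_i phi_i X_{t+1-i}.
Substitute known values:
  E[X_{t+1} | ...] = (-0.271) * (4) + (0.579) * (-2)
                   = -2.2420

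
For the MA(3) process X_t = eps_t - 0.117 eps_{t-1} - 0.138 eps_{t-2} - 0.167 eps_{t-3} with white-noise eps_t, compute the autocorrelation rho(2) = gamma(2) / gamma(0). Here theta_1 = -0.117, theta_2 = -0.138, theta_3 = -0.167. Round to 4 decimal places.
\rho(2) = -0.1117

For an MA(q) process with theta_0 = 1, the autocovariance is
  gamma(k) = sigma^2 * sum_{i=0..q-k} theta_i * theta_{i+k},
and rho(k) = gamma(k) / gamma(0). Sigma^2 cancels.
  numerator   = (1)*(-0.138) + (-0.117)*(-0.167) = -0.118461.
  denominator = (1)^2 + (-0.117)^2 + (-0.138)^2 + (-0.167)^2 = 1.060622.
  rho(2) = -0.118461 / 1.060622 = -0.1117.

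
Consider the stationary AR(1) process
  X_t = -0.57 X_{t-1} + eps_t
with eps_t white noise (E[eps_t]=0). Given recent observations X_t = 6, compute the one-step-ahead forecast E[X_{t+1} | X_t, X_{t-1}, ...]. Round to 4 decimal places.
E[X_{t+1} \mid \mathcal F_t] = -3.4200

For an AR(p) model X_t = c + sum_i phi_i X_{t-i} + eps_t, the
one-step-ahead conditional mean is
  E[X_{t+1} | X_t, ...] = c + sum_i phi_i X_{t+1-i}.
Substitute known values:
  E[X_{t+1} | ...] = (-0.57) * (6)
                   = -3.4200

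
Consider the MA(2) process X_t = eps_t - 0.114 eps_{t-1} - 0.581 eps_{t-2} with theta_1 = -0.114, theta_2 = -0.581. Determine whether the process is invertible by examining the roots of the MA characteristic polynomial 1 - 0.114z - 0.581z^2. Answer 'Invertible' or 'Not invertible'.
\text{Invertible}

The MA(q) characteristic polynomial is P(z) = 1 - 0.114z - 0.581z^2.
Invertibility requires all roots to lie outside the unit circle, i.e. |z| > 1 for every root.
Set 1 + (-0.114) z + (-0.581) z^2 = 0, i.e. a z^2 + b z + c = 0 with a = -0.581, b = -0.114, c = 1.
Discriminant D = b^2 - 4ac = (-0.114)^2 - 4*(-0.581)*1 = 0.012996 - (-2.324) = 2.336996.
D >= 0, so the roots are real: z = (-b +/- sqrt(D)) / (2a) = (0.114 +/- 1.528724) / (-1.162).
  z_1 = (0.114 + 1.528724) / (-1.162) = -1.4137,   |z_1| = 1.4137.
  z_2 = (0.114 - 1.528724) / (-1.162) = 1.2175,   |z_2| = 1.2175.
Moduli of all roots: 1.4137, 1.2175.
All moduli strictly greater than 1? Yes.
Verdict: Invertible.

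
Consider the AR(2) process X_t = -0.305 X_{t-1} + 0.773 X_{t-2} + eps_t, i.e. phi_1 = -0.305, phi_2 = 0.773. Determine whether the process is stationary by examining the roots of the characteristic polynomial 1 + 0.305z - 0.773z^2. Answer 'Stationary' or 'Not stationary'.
\text{Not stationary}

The AR(p) characteristic polynomial is P(z) = 1 + 0.305z - 0.773z^2.
Stationarity requires all roots to lie outside the unit circle, i.e. |z| > 1 for every root.
Set 1 + (0.305) z + (-0.773) z^2 = 0, i.e. a z^2 + b z + c = 0 with a = -0.773, b = 0.305, c = 1.
Discriminant D = b^2 - 4ac = (0.305)^2 - 4*(-0.773)*1 = 0.093025 - (-3.092) = 3.185025.
D >= 0, so the roots are real: z = (-b +/- sqrt(D)) / (2a) = (-0.305 +/- 1.784664) / (-1.546).
  z_1 = (-0.305 + 1.784664) / (-1.546) = -0.9571,   |z_1| = 0.9571.
  z_2 = (-0.305 - 1.784664) / (-1.546) = 1.3517,   |z_2| = 1.3517.
Moduli of all roots: 0.9571, 1.3517.
All moduli strictly greater than 1? No.
Verdict: Not stationary.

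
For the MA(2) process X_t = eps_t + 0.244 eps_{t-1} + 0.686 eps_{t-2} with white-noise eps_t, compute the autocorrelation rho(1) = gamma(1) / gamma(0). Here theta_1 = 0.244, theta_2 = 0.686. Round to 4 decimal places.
\rho(1) = 0.2689

For an MA(q) process with theta_0 = 1, the autocovariance is
  gamma(k) = sigma^2 * sum_{i=0..q-k} theta_i * theta_{i+k},
and rho(k) = gamma(k) / gamma(0). Sigma^2 cancels.
  numerator   = (1)*(0.244) + (0.244)*(0.686) = 0.411384.
  denominator = (1)^2 + (0.244)^2 + (0.686)^2 = 1.530132.
  rho(1) = 0.411384 / 1.530132 = 0.2689.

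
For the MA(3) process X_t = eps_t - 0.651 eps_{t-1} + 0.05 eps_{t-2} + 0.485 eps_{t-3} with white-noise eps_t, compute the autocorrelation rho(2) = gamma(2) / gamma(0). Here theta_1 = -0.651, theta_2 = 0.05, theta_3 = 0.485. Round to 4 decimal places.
\rho(2) = -0.1599

For an MA(q) process with theta_0 = 1, the autocovariance is
  gamma(k) = sigma^2 * sum_{i=0..q-k} theta_i * theta_{i+k},
and rho(k) = gamma(k) / gamma(0). Sigma^2 cancels.
  numerator   = (1)*(0.05) + (-0.651)*(0.485) = -0.265735.
  denominator = (1)^2 + (-0.651)^2 + (0.05)^2 + (0.485)^2 = 1.661526.
  rho(2) = -0.265735 / 1.661526 = -0.1599.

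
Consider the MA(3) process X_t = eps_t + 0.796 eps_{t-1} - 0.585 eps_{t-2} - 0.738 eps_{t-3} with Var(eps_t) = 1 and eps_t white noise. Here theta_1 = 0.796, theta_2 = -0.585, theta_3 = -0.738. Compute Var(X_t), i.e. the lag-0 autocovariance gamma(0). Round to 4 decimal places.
\gamma(0) = 2.5205

For an MA(q) process X_t = eps_t + sum_i theta_i eps_{t-i} with
Var(eps_t) = sigma^2, the variance is
  gamma(0) = sigma^2 * (1 + sum_i theta_i^2).
  sum_i theta_i^2 = (0.796)^2 + (-0.585)^2 + (-0.738)^2 = 0.633616 + 0.342225 + 0.544644 = 1.520485.
  gamma(0) = 1 * (1 + 1.520485) = 1 * 2.520485 = 2.520485, which rounds to 2.5205.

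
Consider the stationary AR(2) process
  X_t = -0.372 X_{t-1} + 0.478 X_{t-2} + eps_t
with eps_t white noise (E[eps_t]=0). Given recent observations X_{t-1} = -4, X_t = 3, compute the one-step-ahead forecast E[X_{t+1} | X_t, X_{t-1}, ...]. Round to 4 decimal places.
E[X_{t+1} \mid \mathcal F_t] = -3.0280

For an AR(p) model X_t = c + sum_i phi_i X_{t-i} + eps_t, the
one-step-ahead conditional mean is
  E[X_{t+1} | X_t, ...] = c + sum_i phi_i X_{t+1-i}.
Substitute known values:
  E[X_{t+1} | ...] = (-0.372) * (3) + (0.478) * (-4)
                   = -3.0280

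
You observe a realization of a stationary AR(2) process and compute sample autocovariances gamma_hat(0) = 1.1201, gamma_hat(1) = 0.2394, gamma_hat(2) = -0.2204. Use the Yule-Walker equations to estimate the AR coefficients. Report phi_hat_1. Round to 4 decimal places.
\hat\phi_{1} = 0.2680

The Yule-Walker equations for an AR(p) process read, in matrix form,
  Gamma_p phi = r_p,   with   (Gamma_p)_{ij} = gamma(|i - j|),
                       (r_p)_i = gamma(i),   i,j = 1..p.
Substitute the sample gammas (Toeplitz matrix and right-hand side of size 2):
  Gamma_p = [[1.1201, 0.2394], [0.2394, 1.1201]]
  r_p     = [0.2394, -0.2204]
Written out:
  1.1201 phi_1 + 0.2394 phi_2 = 0.2394
  0.2394 phi_1 + 1.1201 phi_2 = -0.2204
Solve by Cramer's rule:
  det = gamma(0)^2 - gamma(1)^2 = (1.1201)^2 - (0.2394)^2 = 1.25462401 - 0.05731236 = 1.19731165
  phi_hat_1 = [gamma(1) gamma(0) - gamma(1) gamma(2)] / det = [(0.2394)(1.1201) - (0.2394)(-0.2204)] / 1.19731165 = 0.3209157 / 1.19731165 = 0.268
  phi_hat_2 = [gamma(0) gamma(2) - gamma(1)^2] / det = [(1.1201)(-0.2204) - (0.2394)^2] / 1.19731165 = -0.3041824 / 1.19731165 = -0.2541
So phi_hat = [0.2680, -0.2541].
Therefore phi_hat_1 = 0.2680.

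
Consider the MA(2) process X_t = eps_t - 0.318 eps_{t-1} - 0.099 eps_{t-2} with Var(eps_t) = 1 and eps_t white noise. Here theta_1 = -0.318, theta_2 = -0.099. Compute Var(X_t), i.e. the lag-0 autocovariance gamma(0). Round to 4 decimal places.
\gamma(0) = 1.1109

For an MA(q) process X_t = eps_t + sum_i theta_i eps_{t-i} with
Var(eps_t) = sigma^2, the variance is
  gamma(0) = sigma^2 * (1 + sum_i theta_i^2).
  sum_i theta_i^2 = (-0.318)^2 + (-0.099)^2 = 0.101124 + 0.009801 = 0.110925.
  gamma(0) = 1 * (1 + 0.110925) = 1 * 1.110925 = 1.110925, which rounds to 1.1109.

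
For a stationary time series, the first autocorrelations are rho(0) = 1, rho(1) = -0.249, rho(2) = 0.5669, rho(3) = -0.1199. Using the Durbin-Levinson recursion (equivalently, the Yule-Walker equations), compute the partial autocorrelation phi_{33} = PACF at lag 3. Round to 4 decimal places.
\phi_{33} = 0.1190

The PACF at lag k is phi_{kk}, the last component of the solution
to the Yule-Walker system G_k phi = r_k where
  (G_k)_{ij} = rho(|i - j|), (r_k)_i = rho(i), i,j = 1..k.
Equivalently, Durbin-Levinson gives phi_{kk} iteratively:
  phi_{11} = rho(1)
  phi_{kk} = [rho(k) - sum_{j=1..k-1} phi_{k-1,j} rho(k-j)]
            / [1 - sum_{j=1..k-1} phi_{k-1,j} rho(j)],
  phi_{k,j} = phi_{k-1,j} - phi_{kk} phi_{k-1,k-j},  j = 1..k-1.
Step k = 1:
  phi_11 = rho(1) = -0.249.
Step k = 2:
  phi_22 = [rho(2) - phi_11 rho(1)] / [1 - phi_11 rho(1)] = [0.5669 - (-0.249)(-0.249)] / [1 - (-0.249)(-0.249)]
         = 0.504899 / 0.937999 = 0.538272.
  Update: phi_21 = phi_11 - phi_22 phi_11 = -0.249 - (0.538272)(-0.249) = -0.11497.
Step k = 3:
  phi_33 = [rho(3) - phi_21 rho(2) - phi_22 rho(1)] / [1 - phi_21 rho(1) - phi_22 rho(2)]
    numerator   = -0.1199 - (-0.11497)(0.5669) - (0.538272)(-0.249) = 0.07930642
    denominator = 1 - (-0.11497)(-0.249) - (0.538272)(0.5669) = 0.66622579
  phi_33 = 0.07930642 / 0.66622579 = 0.119.
Therefore phi_{33} = 0.1190.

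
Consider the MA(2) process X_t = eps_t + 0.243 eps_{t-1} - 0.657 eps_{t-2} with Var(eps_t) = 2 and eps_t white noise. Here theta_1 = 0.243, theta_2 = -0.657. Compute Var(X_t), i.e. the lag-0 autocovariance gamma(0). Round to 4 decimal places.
\gamma(0) = 2.9814

For an MA(q) process X_t = eps_t + sum_i theta_i eps_{t-i} with
Var(eps_t) = sigma^2, the variance is
  gamma(0) = sigma^2 * (1 + sum_i theta_i^2).
  sum_i theta_i^2 = (0.243)^2 + (-0.657)^2 = 0.059049 + 0.431649 = 0.490698.
  gamma(0) = 2 * (1 + 0.490698) = 2 * 1.490698 = 2.981396, which rounds to 2.9814.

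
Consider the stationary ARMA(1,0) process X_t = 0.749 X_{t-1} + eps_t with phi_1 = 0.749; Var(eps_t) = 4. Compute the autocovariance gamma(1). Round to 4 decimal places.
\gamma(1) = 6.8246

Multiply the model equation by X_{t-k} and take expectations. With theta_0 = psi_0 = 1 and psi_j the MA(infinity) weights, this gives
  gamma(k) - sum_i phi_i gamma(k-i) = c_k,
  c_k = sigma^2 * sum_{j=k..q} theta_j psi_{j-k}   (c_k = 0 for k > q),
using gamma(-m) = gamma(m).
Pure AR (q = 0): c_0 = sigma^2 = 4, c_k = 0 for k >= 1.
Equations for k = 0 and k = 1 (AR order 1):
  gamma(0) = phi_1 gamma(1) + c_0
  gamma(1) = phi_1 gamma(0) + c_1
Substituting the second into the first: gamma(0) (1 - phi_1^2) = c_0 + phi_1 c_1, so
  gamma(0) = c_0 / (1 - phi_1^2) = 4 / (1 - (0.749)^2) = 4 / 0.438999 = 9.111638.
  gamma(1) = phi_1 gamma(0) = (0.749)(9.111638) = 6.824617.
Therefore gamma(1) = 6.8246 (to 4 decimal places).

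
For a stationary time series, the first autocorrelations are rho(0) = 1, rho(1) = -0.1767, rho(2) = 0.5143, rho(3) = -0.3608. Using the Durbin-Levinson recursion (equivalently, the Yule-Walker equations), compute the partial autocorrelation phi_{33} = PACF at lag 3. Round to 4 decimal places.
\phi_{33} = -0.3120

The PACF at lag k is phi_{kk}, the last component of the solution
to the Yule-Walker system G_k phi = r_k where
  (G_k)_{ij} = rho(|i - j|), (r_k)_i = rho(i), i,j = 1..k.
Equivalently, Durbin-Levinson gives phi_{kk} iteratively:
  phi_{11} = rho(1)
  phi_{kk} = [rho(k) - sum_{j=1..k-1} phi_{k-1,j} rho(k-j)]
            / [1 - sum_{j=1..k-1} phi_{k-1,j} rho(j)],
  phi_{k,j} = phi_{k-1,j} - phi_{kk} phi_{k-1,k-j},  j = 1..k-1.
Step k = 1:
  phi_11 = rho(1) = -0.1767.
Step k = 2:
  phi_22 = [rho(2) - phi_11 rho(1)] / [1 - phi_11 rho(1)] = [0.5143 - (-0.1767)(-0.1767)] / [1 - (-0.1767)(-0.1767)]
         = 0.48307711 / 0.96877711 = 0.498646.
  Update: phi_21 = phi_11 - phi_22 phi_11 = -0.1767 - (0.498646)(-0.1767) = -0.088589.
Step k = 3:
  phi_33 = [rho(3) - phi_21 rho(2) - phi_22 rho(1)] / [1 - phi_21 rho(1) - phi_22 rho(2)]
    numerator   = -0.3608 - (-0.088589)(0.5143) - (0.498646)(-0.1767) = -0.22712777
    denominator = 1 - (-0.088589)(-0.1767) - (0.498646)(0.5143) = 0.7278925
  phi_33 = -0.22712777 / 0.7278925 = -0.312.
Therefore phi_{33} = -0.3120.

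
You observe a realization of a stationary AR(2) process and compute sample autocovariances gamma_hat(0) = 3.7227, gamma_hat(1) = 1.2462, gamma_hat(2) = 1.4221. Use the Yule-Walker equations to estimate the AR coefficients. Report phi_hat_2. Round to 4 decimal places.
\hat\phi_{2} = 0.3040

The Yule-Walker equations for an AR(p) process read, in matrix form,
  Gamma_p phi = r_p,   with   (Gamma_p)_{ij} = gamma(|i - j|),
                       (r_p)_i = gamma(i),   i,j = 1..p.
Substitute the sample gammas (Toeplitz matrix and right-hand side of size 2):
  Gamma_p = [[3.7227, 1.2462], [1.2462, 3.7227]]
  r_p     = [1.2462, 1.4221]
Written out:
  3.7227 phi_1 + 1.2462 phi_2 = 1.2462
  1.2462 phi_1 + 3.7227 phi_2 = 1.4221
Solve by Cramer's rule:
  det = gamma(0)^2 - gamma(1)^2 = (3.7227)^2 - (1.2462)^2 = 13.85849529 - 1.55301444 = 12.30548085
  phi_hat_1 = [gamma(1) gamma(0) - gamma(1) gamma(2)] / det = [(1.2462)(3.7227) - (1.2462)(1.4221)] / 12.30548085 = 2.86700772 / 12.30548085 = 0.233
  phi_hat_2 = [gamma(0) gamma(2) - gamma(1)^2] / det = [(3.7227)(1.4221) - (1.2462)^2] / 12.30548085 = 3.74103723 / 12.30548085 = 0.304
So phi_hat = [0.2330, 0.3040].
Therefore phi_hat_2 = 0.3040.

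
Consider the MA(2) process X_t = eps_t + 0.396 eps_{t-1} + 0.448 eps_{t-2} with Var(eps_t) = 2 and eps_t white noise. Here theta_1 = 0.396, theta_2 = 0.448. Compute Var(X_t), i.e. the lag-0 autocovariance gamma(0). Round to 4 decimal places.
\gamma(0) = 2.7150

For an MA(q) process X_t = eps_t + sum_i theta_i eps_{t-i} with
Var(eps_t) = sigma^2, the variance is
  gamma(0) = sigma^2 * (1 + sum_i theta_i^2).
  sum_i theta_i^2 = (0.396)^2 + (0.448)^2 = 0.156816 + 0.200704 = 0.35752.
  gamma(0) = 2 * (1 + 0.35752) = 2 * 1.35752 = 2.71504, which rounds to 2.7150.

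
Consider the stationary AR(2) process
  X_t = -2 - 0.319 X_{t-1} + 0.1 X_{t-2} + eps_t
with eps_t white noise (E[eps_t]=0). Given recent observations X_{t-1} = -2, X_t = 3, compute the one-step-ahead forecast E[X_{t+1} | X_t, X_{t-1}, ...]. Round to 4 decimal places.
E[X_{t+1} \mid \mathcal F_t] = -3.1570

For an AR(p) model X_t = c + sum_i phi_i X_{t-i} + eps_t, the
one-step-ahead conditional mean is
  E[X_{t+1} | X_t, ...] = c + sum_i phi_i X_{t+1-i}.
Substitute known values:
  E[X_{t+1} | ...] = -2 + (-0.319) * (3) + (0.1) * (-2)
                   = -3.1570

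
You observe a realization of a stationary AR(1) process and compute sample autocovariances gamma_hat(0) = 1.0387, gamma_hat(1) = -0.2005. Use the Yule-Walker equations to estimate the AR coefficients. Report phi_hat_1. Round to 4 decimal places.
\hat\phi_{1} = -0.1930

The Yule-Walker equations for an AR(p) process read, in matrix form,
  Gamma_p phi = r_p,   with   (Gamma_p)_{ij} = gamma(|i - j|),
                       (r_p)_i = gamma(i),   i,j = 1..p.
Substitute the sample gammas (Toeplitz matrix and right-hand side of size 1):
  Gamma_p = [[1.0387]]
  r_p     = [-0.2005]
With p = 1 this is the single equation gamma(0) phi_1 = gamma(1):
  phi_hat_1 = gamma(1) / gamma(0) = -0.2005 / 1.0387 = -0.1930.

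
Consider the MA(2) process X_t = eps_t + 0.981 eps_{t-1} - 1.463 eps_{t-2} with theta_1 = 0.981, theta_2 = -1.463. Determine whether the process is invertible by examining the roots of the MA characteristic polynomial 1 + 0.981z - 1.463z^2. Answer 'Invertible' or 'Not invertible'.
\text{Not invertible}

The MA(q) characteristic polynomial is P(z) = 1 + 0.981z - 1.463z^2.
Invertibility requires all roots to lie outside the unit circle, i.e. |z| > 1 for every root.
Set 1 + (0.981) z + (-1.463) z^2 = 0, i.e. a z^2 + b z + c = 0 with a = -1.463, b = 0.981, c = 1.
Discriminant D = b^2 - 4ac = (0.981)^2 - 4*(-1.463)*1 = 0.962361 - (-5.852) = 6.814361.
D >= 0, so the roots are real: z = (-b +/- sqrt(D)) / (2a) = (-0.981 +/- 2.610433) / (-2.926).
  z_1 = (-0.981 + 2.610433) / (-2.926) = -0.5569,   |z_1| = 0.5569.
  z_2 = (-0.981 - 2.610433) / (-2.926) = 1.2274,   |z_2| = 1.2274.
Moduli of all roots: 0.5569, 1.2274.
All moduli strictly greater than 1? No.
Verdict: Not invertible.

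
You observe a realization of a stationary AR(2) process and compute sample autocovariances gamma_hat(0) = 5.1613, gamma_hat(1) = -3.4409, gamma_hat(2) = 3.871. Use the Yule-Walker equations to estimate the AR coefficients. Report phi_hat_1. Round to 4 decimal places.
\hat\phi_{1} = -0.3000

The Yule-Walker equations for an AR(p) process read, in matrix form,
  Gamma_p phi = r_p,   with   (Gamma_p)_{ij} = gamma(|i - j|),
                       (r_p)_i = gamma(i),   i,j = 1..p.
Substitute the sample gammas (Toeplitz matrix and right-hand side of size 2):
  Gamma_p = [[5.1613, -3.4409], [-3.4409, 5.1613]]
  r_p     = [-3.4409, 3.871]
Written out:
  5.1613 phi_1 - 3.4409 phi_2 = -3.4409
  -3.4409 phi_1 + 5.1613 phi_2 = 3.871
Solve by Cramer's rule:
  det = gamma(0)^2 - gamma(1)^2 = (5.1613)^2 - (-3.4409)^2 = 26.63901769 - 11.83979281 = 14.79922488
  phi_hat_1 = [gamma(1) gamma(0) - gamma(1) gamma(2)] / det = [(-3.4409)(5.1613) - (-3.4409)(3.871)] / 14.79922488 = -4.43979327 / 14.79922488 = -0.3
  phi_hat_2 = [gamma(0) gamma(2) - gamma(1)^2] / det = [(5.1613)(3.871) - (-3.4409)^2] / 14.79922488 = 8.13959949 / 14.79922488 = 0.55
So phi_hat = [-0.3000, 0.5500].
Therefore phi_hat_1 = -0.3000.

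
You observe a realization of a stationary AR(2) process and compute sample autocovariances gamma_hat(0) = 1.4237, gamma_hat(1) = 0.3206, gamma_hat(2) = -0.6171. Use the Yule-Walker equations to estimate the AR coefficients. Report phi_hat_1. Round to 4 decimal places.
\hat\phi_{1} = 0.3400

The Yule-Walker equations for an AR(p) process read, in matrix form,
  Gamma_p phi = r_p,   with   (Gamma_p)_{ij} = gamma(|i - j|),
                       (r_p)_i = gamma(i),   i,j = 1..p.
Substitute the sample gammas (Toeplitz matrix and right-hand side of size 2):
  Gamma_p = [[1.4237, 0.3206], [0.3206, 1.4237]]
  r_p     = [0.3206, -0.6171]
Written out:
  1.4237 phi_1 + 0.3206 phi_2 = 0.3206
  0.3206 phi_1 + 1.4237 phi_2 = -0.6171
Solve by Cramer's rule:
  det = gamma(0)^2 - gamma(1)^2 = (1.4237)^2 - (0.3206)^2 = 2.02692169 - 0.10278436 = 1.92413733
  phi_hat_1 = [gamma(1) gamma(0) - gamma(1) gamma(2)] / det = [(0.3206)(1.4237) - (0.3206)(-0.6171)] / 1.92413733 = 0.65428048 / 1.92413733 = 0.34
  phi_hat_2 = [gamma(0) gamma(2) - gamma(1)^2] / det = [(1.4237)(-0.6171) - (0.3206)^2] / 1.92413733 = -0.98134963 / 1.92413733 = -0.51
So phi_hat = [0.3400, -0.5100].
Therefore phi_hat_1 = 0.3400.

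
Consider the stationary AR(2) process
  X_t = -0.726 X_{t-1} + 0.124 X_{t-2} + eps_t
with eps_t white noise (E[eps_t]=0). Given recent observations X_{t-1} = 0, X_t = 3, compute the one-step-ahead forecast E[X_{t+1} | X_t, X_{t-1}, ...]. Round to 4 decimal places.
E[X_{t+1} \mid \mathcal F_t] = -2.1780

For an AR(p) model X_t = c + sum_i phi_i X_{t-i} + eps_t, the
one-step-ahead conditional mean is
  E[X_{t+1} | X_t, ...] = c + sum_i phi_i X_{t+1-i}.
Substitute known values:
  E[X_{t+1} | ...] = (-0.726) * (3) + (0.124) * (0)
                   = -2.1780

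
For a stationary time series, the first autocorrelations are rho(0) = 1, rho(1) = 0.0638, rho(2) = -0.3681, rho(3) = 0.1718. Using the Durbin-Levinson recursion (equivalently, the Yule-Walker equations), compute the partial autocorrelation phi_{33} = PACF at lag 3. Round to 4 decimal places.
\phi_{33} = 0.2660

The PACF at lag k is phi_{kk}, the last component of the solution
to the Yule-Walker system G_k phi = r_k where
  (G_k)_{ij} = rho(|i - j|), (r_k)_i = rho(i), i,j = 1..k.
Equivalently, Durbin-Levinson gives phi_{kk} iteratively:
  phi_{11} = rho(1)
  phi_{kk} = [rho(k) - sum_{j=1..k-1} phi_{k-1,j} rho(k-j)]
            / [1 - sum_{j=1..k-1} phi_{k-1,j} rho(j)],
  phi_{k,j} = phi_{k-1,j} - phi_{kk} phi_{k-1,k-j},  j = 1..k-1.
Step k = 1:
  phi_11 = rho(1) = 0.0638.
Step k = 2:
  phi_22 = [rho(2) - phi_11 rho(1)] / [1 - phi_11 rho(1)] = [-0.3681 - (0.0638)(0.0638)] / [1 - (0.0638)(0.0638)]
         = -0.37217044 / 0.99592956 = -0.373692.
  Update: phi_21 = phi_11 - phi_22 phi_11 = 0.0638 - (-0.373692)(0.0638) = 0.087642.
Step k = 3:
  phi_33 = [rho(3) - phi_21 rho(2) - phi_22 rho(1)] / [1 - phi_21 rho(1) - phi_22 rho(2)]
    numerator   = 0.1718 - (0.087642)(-0.3681) - (-0.373692)(0.0638) = 0.22790236
    denominator = 1 - (0.087642)(0.0638) - (-0.373692)(-0.3681) = 0.85685262
  phi_33 = 0.22790236 / 0.85685262 = 0.266.
Therefore phi_{33} = 0.2660.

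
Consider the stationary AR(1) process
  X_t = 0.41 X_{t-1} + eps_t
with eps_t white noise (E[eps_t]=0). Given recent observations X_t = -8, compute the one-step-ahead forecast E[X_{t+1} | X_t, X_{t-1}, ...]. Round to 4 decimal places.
E[X_{t+1} \mid \mathcal F_t] = -3.2800

For an AR(p) model X_t = c + sum_i phi_i X_{t-i} + eps_t, the
one-step-ahead conditional mean is
  E[X_{t+1} | X_t, ...] = c + sum_i phi_i X_{t+1-i}.
Substitute known values:
  E[X_{t+1} | ...] = (0.41) * (-8)
                   = -3.2800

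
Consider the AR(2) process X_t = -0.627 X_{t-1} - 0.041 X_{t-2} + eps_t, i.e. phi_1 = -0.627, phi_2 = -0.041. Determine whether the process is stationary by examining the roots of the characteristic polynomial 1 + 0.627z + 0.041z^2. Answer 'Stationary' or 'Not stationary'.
\text{Stationary}

The AR(p) characteristic polynomial is P(z) = 1 + 0.627z + 0.041z^2.
Stationarity requires all roots to lie outside the unit circle, i.e. |z| > 1 for every root.
Set 1 + (0.627) z + (0.041) z^2 = 0, i.e. a z^2 + b z + c = 0 with a = 0.041, b = 0.627, c = 1.
Discriminant D = b^2 - 4ac = (0.627)^2 - 4*(0.041)*1 = 0.393129 - (0.164) = 0.229129.
D >= 0, so the roots are real: z = (-b +/- sqrt(D)) / (2a) = (-0.627 +/- 0.478674) / (0.082).
  z_1 = (-0.627 + 0.478674) / (0.082) = -1.8089,   |z_1| = 1.8089.
  z_2 = (-0.627 - 0.478674) / (0.082) = -13.4838,   |z_2| = 13.4838.
Moduli of all roots: 1.8089, 13.4838.
All moduli strictly greater than 1? Yes.
Verdict: Stationary.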